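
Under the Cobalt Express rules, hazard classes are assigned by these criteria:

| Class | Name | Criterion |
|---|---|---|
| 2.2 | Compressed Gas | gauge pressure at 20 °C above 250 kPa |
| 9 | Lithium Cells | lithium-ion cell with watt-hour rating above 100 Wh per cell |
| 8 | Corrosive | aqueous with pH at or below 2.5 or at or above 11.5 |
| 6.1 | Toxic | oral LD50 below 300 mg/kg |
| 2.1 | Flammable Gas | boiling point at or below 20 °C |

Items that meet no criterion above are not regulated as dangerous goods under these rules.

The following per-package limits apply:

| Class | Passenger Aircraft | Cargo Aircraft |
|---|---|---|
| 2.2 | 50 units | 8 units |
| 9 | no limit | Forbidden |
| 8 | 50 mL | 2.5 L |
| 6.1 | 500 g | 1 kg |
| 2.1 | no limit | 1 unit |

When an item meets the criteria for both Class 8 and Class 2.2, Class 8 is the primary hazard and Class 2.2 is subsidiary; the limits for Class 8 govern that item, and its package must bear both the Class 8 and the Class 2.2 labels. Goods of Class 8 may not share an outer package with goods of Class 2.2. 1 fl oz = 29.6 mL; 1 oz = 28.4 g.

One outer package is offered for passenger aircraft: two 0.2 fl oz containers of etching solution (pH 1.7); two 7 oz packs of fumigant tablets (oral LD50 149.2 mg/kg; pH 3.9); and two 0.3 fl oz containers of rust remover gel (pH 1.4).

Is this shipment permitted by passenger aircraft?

Etching solution: pH 1.7 ≤ 2.5 → Class 8 (Corrosive).
Oral LD50 149.2 mg/kg meets the Class 6.1 criterion (Toxic), so the fumigant tablets are Class 6.1.
pH 1.4 meets the Class 8 criterion (Corrosive), so the rust remover gel is Class 8.
Total Class 8: (two 0.2 fl oz containers = 11.84 mL) + (two 0.3 fl oz containers = 17.76 mL) = 29.6 mL.
29.6 mL is within the passenger aircraft limit of 50 mL for Class 8.
Class 6.1 quantity: two 7 oz packs = 397.6 g.
397.6 g is within the passenger aircraft limit of 500 g for Class 6.1.
The segregation rule (Class 8 with Class 2.2) does not apply to Class 8 with Class 6.1.
Every hazard class is within its passenger aircraft limit and no segregation rule is violated.

Yes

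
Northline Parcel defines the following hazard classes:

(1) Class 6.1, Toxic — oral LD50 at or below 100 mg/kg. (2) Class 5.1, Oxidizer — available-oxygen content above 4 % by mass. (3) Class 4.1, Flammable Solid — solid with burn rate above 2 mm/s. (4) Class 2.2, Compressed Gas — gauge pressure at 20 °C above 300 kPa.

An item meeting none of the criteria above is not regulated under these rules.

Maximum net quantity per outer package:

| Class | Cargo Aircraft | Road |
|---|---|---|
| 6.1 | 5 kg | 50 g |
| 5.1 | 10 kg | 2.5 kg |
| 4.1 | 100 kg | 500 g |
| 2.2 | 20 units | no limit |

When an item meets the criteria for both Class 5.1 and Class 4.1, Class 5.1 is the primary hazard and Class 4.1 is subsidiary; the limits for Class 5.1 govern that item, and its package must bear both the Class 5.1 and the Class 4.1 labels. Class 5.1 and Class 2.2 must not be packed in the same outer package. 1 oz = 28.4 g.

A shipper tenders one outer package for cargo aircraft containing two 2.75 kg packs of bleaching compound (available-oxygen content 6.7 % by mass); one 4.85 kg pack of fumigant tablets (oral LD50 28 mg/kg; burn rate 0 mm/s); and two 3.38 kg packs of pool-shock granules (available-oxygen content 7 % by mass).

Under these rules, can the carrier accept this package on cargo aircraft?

No

Bleaching compound: available-oxygen content 6.7 % by mass > 4 % by mass → Class 5.1 (Oxidizer).
Oral LD50 28 mg/kg meets the Class 6.1 criterion (Toxic), so the fumigant tablets are Class 6.1.
The pool-shock granules have available-oxygen content 7 % by mass, which is > 4 % by mass, so they are Class 5.1 (Oxidizer).
Class 6.1 quantity: 4.85 kg.
That is within the Class 6.1 cargo aircraft limit of 5 kg.
Total Class 5.1: (two 2.75 kg packs = 5.5 kg) + (two 3.38 kg packs = 6.76 kg) = 12.26 kg.
12.26 kg exceeds the cargo aircraft limit of 10 kg for Class 5.1.
The segregation rule (Class 5.1 with Class 2.2) does not apply to Class 6.1 with Class 5.1.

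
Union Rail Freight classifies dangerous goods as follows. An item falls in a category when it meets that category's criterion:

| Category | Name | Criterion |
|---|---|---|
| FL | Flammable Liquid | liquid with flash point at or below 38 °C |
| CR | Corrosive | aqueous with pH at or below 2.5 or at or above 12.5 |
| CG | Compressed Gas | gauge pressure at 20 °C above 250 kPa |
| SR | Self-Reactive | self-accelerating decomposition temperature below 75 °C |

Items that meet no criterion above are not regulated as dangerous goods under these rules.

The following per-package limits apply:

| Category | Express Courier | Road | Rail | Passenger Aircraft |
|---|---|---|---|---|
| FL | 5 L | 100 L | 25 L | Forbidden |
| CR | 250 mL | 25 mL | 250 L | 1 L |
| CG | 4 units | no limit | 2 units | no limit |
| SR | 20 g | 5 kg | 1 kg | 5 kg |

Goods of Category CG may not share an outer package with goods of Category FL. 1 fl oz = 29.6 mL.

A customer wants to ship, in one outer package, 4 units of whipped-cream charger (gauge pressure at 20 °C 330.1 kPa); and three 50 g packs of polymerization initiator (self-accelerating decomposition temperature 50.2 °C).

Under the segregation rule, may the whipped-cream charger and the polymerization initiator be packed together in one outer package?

Whipped-cream charger: gauge pressure at 20 °C 330.1 kPa > 250 kPa → Category CG (Compressed Gas).
Self-accelerating decomposition temperature 50.2 °C meets the Category SR criterion (Self-Reactive), so the polymerization initiator is Category SR.
No segregation rule bars Category CG with Category SR.

Yes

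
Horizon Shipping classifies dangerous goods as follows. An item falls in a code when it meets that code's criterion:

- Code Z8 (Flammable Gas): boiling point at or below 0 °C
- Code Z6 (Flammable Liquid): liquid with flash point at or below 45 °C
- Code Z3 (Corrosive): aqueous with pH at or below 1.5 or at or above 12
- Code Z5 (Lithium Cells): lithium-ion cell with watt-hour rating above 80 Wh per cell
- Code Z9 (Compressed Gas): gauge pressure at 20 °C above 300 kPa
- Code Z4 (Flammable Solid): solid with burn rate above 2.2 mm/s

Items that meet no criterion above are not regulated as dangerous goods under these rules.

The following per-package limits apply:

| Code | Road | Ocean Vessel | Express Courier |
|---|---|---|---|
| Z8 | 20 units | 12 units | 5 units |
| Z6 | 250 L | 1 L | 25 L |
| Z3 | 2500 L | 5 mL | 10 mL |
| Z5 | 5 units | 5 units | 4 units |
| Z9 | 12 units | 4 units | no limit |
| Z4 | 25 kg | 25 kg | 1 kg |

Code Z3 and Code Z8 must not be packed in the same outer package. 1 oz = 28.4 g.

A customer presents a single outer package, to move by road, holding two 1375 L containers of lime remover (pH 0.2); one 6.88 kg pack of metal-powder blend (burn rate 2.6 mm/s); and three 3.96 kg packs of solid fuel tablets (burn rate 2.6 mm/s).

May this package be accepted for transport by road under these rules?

No

Lime remover: pH 0.2 ≤ 1.5 → Code Z3 (Corrosive).
Metal-powder blend: burn rate 2.6 mm/s > 2.2 mm/s → Code Z4 (Flammable Solid).
The solid fuel tablets have burn rate 2.6 mm/s, which is > 2.2 mm/s, so they are Code Z4 (Flammable Solid).
Total Code Z4: 6.88 kg + (three 3.96 kg packs = 11.88 kg) = 18.76 kg.
18.76 kg is within the road limit of 25 kg for Code Z4.
Code Z3 quantity: two 1375 L containers = 2750 L.
That exceeds the Code Z3 road limit of 2500 L.
The segregation rule (Code Z3 with Code Z8) does not apply to Code Z4 with Code Z3.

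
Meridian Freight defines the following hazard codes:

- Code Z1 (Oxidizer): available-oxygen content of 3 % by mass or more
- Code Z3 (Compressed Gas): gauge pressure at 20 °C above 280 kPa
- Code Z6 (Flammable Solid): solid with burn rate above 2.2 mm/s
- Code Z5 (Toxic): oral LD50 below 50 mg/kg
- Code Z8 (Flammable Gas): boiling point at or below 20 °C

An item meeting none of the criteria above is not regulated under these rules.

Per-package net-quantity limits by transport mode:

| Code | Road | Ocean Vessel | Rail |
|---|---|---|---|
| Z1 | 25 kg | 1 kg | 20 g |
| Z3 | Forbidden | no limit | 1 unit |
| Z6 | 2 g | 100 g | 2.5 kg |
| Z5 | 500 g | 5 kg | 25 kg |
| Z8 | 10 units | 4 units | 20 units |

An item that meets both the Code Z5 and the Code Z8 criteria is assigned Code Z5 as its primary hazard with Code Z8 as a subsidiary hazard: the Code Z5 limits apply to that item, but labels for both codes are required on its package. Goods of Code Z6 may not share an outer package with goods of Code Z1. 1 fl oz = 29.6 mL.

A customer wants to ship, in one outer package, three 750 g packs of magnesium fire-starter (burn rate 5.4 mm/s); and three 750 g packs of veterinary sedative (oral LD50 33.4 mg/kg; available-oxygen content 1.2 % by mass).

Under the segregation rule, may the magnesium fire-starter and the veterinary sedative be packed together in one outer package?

Magnesium fire-starter: burn rate 5.4 mm/s > 2.2 mm/s → Code Z6 (Flammable Solid).
Veterinary sedative: oral LD50 33.4 mg/kg < 50 mg/kg → Code Z5 (Toxic).
No segregation rule bars Code Z6 with Code Z5.

Yes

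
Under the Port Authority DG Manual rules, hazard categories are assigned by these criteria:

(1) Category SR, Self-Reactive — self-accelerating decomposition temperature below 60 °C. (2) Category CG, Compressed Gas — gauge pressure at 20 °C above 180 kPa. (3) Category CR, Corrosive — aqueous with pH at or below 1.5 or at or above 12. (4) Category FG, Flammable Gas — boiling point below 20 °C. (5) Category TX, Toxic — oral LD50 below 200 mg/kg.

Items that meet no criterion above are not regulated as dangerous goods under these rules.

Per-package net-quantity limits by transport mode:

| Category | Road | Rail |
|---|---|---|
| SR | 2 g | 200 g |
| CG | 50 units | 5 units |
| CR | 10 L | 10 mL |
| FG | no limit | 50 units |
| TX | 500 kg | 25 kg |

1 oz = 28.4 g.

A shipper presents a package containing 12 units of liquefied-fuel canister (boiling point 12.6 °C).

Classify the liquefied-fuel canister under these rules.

Category FG

The liquefied-fuel canister has boiling point 12.6 °C, which is < 20 °C, so it is Category FG (Flammable Gas).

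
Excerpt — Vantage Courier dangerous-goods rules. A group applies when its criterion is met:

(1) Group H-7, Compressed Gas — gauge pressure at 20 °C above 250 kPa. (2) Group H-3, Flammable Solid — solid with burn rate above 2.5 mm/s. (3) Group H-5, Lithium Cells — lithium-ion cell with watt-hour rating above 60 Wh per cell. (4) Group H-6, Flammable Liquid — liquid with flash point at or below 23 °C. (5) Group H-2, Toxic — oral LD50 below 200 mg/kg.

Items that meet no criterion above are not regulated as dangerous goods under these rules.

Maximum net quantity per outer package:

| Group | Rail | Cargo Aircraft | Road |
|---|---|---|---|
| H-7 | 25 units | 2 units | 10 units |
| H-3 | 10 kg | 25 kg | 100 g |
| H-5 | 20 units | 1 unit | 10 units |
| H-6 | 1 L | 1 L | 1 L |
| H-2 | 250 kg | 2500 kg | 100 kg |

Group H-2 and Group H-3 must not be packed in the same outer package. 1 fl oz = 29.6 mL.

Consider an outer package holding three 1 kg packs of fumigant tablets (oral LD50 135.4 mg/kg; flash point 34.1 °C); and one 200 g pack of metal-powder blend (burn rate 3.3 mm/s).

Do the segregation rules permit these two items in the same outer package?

No

Fumigant tablets: oral LD50 135.4 mg/kg < 200 mg/kg → Group H-2 (Toxic).
With burn rate 3.3 mm/s (> 2.5 mm/s), the metal-powder blend falls in Group H-3.
Group H-2 and Group H-3 may not share an outer package.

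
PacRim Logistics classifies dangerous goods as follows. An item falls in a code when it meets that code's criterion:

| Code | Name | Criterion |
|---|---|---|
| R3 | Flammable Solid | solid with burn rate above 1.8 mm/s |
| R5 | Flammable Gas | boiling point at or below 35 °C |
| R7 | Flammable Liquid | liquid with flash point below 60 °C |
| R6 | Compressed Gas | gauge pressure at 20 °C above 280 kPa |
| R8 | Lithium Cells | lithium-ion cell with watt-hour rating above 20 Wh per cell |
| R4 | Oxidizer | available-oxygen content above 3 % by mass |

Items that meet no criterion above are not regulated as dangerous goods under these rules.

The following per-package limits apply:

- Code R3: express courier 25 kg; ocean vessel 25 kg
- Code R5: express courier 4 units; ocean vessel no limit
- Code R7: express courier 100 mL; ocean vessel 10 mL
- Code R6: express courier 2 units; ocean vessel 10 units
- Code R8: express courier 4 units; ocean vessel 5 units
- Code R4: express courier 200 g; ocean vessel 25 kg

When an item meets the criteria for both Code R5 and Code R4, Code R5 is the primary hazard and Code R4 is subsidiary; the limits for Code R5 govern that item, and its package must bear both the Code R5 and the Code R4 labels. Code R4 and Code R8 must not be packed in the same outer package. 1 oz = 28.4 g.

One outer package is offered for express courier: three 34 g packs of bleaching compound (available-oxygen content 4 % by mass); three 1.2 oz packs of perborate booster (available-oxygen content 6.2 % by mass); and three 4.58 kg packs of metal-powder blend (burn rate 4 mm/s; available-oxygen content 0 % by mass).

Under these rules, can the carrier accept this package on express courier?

With available-oxygen content 4 % by mass (> 3 % by mass), the bleaching compound falls in Code R4.
Perborate booster: available-oxygen content 6.2 % by mass > 3 % by mass → Code R4 (Oxidizer).
The metal-powder blend has burn rate 4 mm/s, which is > 1.8 mm/s, so it is Code R3 (Flammable Solid).
Total Code R4: (three 34 g packs = 102 g) + (three 1.2 oz packs = 102.24 g) = 204.24 g.
204.24 g exceeds the express courier limit of 200 g for Code R4.
Code R3 quantity: three 4.58 kg packs = 13.74 kg.
13.74 kg ≤ 25 kg (express courier limit, Code R3) — within limit.
The segregation rule (Code R4 with Code R8) does not apply to Code R4 with Code R3.

No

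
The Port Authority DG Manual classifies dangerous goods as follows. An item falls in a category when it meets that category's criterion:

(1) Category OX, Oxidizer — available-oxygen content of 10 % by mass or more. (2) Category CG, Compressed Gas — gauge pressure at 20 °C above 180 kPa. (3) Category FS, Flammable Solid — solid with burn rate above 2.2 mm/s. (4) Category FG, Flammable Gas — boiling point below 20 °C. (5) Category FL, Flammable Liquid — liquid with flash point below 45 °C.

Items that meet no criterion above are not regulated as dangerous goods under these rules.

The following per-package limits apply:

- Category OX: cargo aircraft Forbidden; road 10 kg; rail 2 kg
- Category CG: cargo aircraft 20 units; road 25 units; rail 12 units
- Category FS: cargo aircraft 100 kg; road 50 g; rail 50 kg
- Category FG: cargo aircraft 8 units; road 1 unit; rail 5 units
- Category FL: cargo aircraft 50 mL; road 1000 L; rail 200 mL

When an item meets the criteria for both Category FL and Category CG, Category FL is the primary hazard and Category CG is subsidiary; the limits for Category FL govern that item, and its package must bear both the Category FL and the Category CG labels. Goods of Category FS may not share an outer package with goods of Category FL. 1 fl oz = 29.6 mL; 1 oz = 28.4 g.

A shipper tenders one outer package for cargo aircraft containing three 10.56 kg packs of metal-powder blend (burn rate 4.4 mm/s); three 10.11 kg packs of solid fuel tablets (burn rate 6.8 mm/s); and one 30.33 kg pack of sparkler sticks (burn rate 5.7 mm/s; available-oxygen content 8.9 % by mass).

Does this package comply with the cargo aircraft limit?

Yes

Burn rate 4.4 mm/s meets the Category FS criterion (Flammable Solid), so the metal-powder blend is Category FS.
With burn rate 6.8 mm/s (> 2.2 mm/s), the solid fuel tablets fall in Category FS.
Burn rate 5.7 mm/s meets the Category FS criterion (Flammable Solid), so the sparkler sticks are Category FS.
Category FS net quantity: (three 10.56 kg packs = 31.68 kg) + (three 10.11 kg packs = 30.33 kg) + 30.33 kg = 92.34 kg.
92.34 kg is within the cargo aircraft limit of 100 kg for Category FS.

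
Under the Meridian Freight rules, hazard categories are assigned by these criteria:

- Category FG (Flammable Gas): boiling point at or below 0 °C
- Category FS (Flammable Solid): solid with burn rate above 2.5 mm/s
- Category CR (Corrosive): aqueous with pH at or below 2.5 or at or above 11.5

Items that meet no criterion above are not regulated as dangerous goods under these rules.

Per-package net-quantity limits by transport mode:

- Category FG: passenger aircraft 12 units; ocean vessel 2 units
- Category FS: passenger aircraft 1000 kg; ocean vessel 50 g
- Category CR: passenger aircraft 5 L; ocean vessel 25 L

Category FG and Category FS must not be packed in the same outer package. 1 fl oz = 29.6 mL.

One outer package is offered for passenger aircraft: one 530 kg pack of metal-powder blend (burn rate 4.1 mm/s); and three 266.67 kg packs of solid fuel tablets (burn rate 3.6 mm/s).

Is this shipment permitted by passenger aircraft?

No

The metal-powder blend has burn rate 4.1 mm/s, which is > 2.5 mm/s, so it is Category FS (Flammable Solid).
Solid fuel tablets: burn rate 3.6 mm/s > 2.5 mm/s → Category FS (Flammable Solid).
Category FS net quantity: 530 kg + (three 266.67 kg packs = 800.01 kg) = 1330.01 kg.
That exceeds the Category FS passenger aircraft limit of 1000 kg.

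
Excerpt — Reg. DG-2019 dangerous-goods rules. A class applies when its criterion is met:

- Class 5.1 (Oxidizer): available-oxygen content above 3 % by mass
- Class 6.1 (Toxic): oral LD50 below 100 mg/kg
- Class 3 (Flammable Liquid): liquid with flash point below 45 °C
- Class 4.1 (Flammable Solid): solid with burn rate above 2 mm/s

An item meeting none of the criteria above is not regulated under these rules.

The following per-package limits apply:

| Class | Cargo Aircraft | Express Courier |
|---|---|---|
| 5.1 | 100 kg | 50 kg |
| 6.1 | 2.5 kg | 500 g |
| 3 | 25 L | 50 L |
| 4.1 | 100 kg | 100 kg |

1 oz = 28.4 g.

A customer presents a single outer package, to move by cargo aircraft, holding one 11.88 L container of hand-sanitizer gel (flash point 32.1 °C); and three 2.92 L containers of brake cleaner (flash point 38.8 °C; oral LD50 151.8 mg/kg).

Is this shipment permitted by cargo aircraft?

Yes

With flash point 32.1 °C (< 45 °C), the hand-sanitizer gel falls in Class 3.
The brake cleaner has flash point 38.8 °C, which is < 45 °C, so it is Class 3 (Flammable Liquid).
Class 3 net quantity: 11.88 L + (three 2.92 L containers = 8.76 L) = 20.64 L.
20.64 L is within the cargo aircraft limit of 25 L for Class 3.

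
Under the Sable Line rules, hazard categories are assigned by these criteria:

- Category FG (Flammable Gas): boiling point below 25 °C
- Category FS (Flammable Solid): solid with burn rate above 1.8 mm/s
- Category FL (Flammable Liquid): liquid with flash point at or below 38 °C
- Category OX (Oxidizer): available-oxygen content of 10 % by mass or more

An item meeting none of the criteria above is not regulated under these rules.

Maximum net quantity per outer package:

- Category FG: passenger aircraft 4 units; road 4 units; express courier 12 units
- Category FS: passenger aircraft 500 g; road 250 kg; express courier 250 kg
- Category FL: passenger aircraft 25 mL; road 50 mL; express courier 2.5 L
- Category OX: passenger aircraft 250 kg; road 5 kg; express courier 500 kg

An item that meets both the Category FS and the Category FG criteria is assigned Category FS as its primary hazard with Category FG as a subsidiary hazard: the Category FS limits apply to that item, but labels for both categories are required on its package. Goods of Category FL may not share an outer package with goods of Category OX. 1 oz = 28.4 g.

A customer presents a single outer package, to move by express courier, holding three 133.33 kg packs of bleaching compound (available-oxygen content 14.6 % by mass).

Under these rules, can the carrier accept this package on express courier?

Yes

The bleaching compound has available-oxygen content 14.6 % by mass, which is ≥ 10 % by mass, so it is Category OX (Oxidizer).
Category OX quantity: three 133.33 kg packs = 399.99 kg.
399.99 kg ≤ 500 kg (express courier limit, Category OX) — within limit.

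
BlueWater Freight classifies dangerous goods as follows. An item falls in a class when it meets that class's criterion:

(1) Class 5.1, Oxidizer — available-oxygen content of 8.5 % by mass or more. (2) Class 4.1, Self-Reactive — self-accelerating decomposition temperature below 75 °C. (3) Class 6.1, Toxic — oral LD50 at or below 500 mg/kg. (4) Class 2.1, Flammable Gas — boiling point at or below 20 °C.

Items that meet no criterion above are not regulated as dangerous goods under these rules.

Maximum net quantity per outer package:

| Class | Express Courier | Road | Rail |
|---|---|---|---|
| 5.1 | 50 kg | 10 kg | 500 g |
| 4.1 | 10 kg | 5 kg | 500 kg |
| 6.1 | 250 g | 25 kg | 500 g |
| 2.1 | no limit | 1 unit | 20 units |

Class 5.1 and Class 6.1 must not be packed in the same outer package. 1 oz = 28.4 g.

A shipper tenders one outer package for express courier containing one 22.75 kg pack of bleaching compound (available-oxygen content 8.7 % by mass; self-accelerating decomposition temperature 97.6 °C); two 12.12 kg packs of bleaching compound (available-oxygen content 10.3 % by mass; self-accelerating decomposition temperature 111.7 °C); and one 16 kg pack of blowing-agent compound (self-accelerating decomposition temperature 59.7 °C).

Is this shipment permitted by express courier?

With available-oxygen content 8.7 % by mass (≥ 8.5 % by mass), the bleaching compound falls in Class 5.1.
The bleaching compound has available-oxygen content 10.3 % by mass, which is ≥ 8.5 % by mass, so it is Class 5.1 (Oxidizer).
Blowing-agent compound: self-accelerating decomposition temperature 59.7 °C < 75 °C → Class 4.1 (Self-Reactive).
Class 4.1 quantity: 16 kg.
16 kg > 10 kg (express courier limit, Class 4.1) — over the limit.
Class 5.1 net quantity: 22.75 kg + (two 12.12 kg packs = 24.24 kg) = 46.99 kg.
46.99 kg is within the express courier limit of 50 kg for Class 5.1.
The segregation rule (Class 5.1 with Class 6.1) does not apply to Class 4.1 with Class 5.1.

No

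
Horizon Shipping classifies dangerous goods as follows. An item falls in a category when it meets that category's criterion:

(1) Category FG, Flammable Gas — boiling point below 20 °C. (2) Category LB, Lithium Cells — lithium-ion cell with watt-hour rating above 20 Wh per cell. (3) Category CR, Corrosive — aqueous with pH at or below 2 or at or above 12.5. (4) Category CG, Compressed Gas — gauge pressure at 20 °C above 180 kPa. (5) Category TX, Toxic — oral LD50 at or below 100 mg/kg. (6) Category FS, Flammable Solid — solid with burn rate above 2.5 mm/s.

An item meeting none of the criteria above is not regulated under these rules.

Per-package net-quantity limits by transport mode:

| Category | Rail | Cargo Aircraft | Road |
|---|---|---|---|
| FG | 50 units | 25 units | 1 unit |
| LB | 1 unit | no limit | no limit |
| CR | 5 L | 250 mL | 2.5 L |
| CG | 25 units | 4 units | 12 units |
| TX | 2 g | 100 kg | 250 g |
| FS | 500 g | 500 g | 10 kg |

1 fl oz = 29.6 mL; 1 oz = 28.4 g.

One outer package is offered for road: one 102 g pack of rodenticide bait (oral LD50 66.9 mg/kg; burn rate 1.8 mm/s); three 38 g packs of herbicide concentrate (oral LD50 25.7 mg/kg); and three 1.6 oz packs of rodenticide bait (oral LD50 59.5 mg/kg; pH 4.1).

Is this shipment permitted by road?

With oral LD50 66.9 mg/kg (≤ 100 mg/kg), the rodenticide bait falls in Category TX.
The herbicide concentrate has oral LD50 25.7 mg/kg, which is ≤ 100 mg/kg, so it is Category TX (Toxic).
The rodenticide bait has oral LD50 59.5 mg/kg, which is ≤ 100 mg/kg, so it is Category TX (Toxic).
Category TX net quantity: 102 g + (three 38 g packs = 114 g) + (three 1.6 oz packs = 136.32 g) = 352.32 g.
That exceeds the Category TX road limit of 250 g.

No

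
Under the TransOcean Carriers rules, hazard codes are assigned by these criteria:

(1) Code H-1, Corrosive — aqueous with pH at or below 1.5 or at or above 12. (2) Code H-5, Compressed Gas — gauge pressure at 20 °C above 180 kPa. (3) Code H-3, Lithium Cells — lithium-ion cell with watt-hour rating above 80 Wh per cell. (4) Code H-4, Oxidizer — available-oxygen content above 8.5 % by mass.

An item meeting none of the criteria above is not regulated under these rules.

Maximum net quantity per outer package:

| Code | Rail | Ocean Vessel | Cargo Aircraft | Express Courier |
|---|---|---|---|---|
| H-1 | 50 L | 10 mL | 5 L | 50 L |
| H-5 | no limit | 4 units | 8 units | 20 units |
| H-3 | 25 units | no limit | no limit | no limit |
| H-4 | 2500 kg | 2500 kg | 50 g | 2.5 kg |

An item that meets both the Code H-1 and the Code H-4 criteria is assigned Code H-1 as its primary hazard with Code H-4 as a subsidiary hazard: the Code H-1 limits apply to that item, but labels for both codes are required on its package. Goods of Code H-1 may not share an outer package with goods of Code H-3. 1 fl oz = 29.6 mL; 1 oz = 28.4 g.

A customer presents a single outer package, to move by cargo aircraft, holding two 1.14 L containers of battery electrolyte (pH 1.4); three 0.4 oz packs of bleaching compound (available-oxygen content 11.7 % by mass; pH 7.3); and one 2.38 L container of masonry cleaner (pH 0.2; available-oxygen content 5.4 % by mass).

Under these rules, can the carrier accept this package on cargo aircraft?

Battery electrolyte: pH 1.4 ≤ 1.5 → Code H-1 (Corrosive).
Bleaching compound: available-oxygen content 11.7 % by mass > 8.5 % by mass → Code H-4 (Oxidizer).
pH 0.2 meets the Code H-1 criterion (Corrosive), so the masonry cleaner is Code H-1.
Total Code H-1: (two 1.14 L containers = 2.28 L) + 2.38 L = 4.66 L.
4.66 L is within the cargo aircraft limit of 5 L for Code H-1.
Code H-4 quantity: three 0.4 oz packs = 34.08 g.
34.08 g is within the cargo aircraft limit of 50 g for Code H-4.
The segregation rule (Code H-1 with Code H-3) does not apply to Code H-1 with Code H-4.
Every hazard code is within its cargo aircraft limit and no segregation rule is violated.

Yes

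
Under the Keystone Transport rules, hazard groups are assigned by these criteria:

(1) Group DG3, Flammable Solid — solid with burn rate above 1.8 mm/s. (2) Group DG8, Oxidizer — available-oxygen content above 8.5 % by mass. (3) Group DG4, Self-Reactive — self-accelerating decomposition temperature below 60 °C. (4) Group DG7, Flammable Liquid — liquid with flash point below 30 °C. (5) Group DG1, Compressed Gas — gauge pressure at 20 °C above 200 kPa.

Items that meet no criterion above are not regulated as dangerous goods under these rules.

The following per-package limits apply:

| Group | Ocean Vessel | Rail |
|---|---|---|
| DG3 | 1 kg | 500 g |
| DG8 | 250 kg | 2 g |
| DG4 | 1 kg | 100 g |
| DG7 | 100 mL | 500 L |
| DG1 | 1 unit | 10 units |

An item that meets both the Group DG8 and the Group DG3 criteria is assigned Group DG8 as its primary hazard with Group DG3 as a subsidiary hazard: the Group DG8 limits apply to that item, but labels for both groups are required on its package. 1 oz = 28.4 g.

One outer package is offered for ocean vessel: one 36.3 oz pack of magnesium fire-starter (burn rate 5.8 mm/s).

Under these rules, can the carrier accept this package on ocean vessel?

Magnesium fire-starter: burn rate 5.8 mm/s > 1.8 mm/s → Group DG3 (Flammable Solid).
Group DG3 quantity: one 36.3 oz pack = 1030.92 g.
1030.92 g > 1 kg (ocean vessel limit, Group DG3) — over the limit.

No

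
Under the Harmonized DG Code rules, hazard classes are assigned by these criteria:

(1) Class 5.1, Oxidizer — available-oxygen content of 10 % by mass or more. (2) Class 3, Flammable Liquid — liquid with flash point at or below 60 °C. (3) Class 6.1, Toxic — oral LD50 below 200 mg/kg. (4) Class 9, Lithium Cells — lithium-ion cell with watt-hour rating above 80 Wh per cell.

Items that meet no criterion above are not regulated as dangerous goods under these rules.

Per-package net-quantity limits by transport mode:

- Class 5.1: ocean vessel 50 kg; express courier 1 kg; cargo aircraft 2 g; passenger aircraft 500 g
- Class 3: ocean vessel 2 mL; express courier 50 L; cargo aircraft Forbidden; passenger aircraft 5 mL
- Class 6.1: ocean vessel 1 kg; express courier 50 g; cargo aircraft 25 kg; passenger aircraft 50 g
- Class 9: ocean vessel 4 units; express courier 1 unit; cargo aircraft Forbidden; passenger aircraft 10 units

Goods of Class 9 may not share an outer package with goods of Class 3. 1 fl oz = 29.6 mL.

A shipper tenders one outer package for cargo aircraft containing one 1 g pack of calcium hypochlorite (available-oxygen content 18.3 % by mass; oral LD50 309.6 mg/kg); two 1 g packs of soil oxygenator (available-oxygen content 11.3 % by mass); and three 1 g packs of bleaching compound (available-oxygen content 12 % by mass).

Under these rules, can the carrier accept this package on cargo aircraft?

The calcium hypochlorite has available-oxygen content 18.3 % by mass, which is ≥ 10 % by mass, so it is Class 5.1 (Oxidizer).
Soil oxygenator: available-oxygen content 11.3 % by mass ≥ 10 % by mass → Class 5.1 (Oxidizer).
Available-oxygen content 12 % by mass meets the Class 5.1 criterion (Oxidizer), so the bleaching compound is Class 5.1.
Class 5.1 net quantity: 1 g + (two 1 g packs = 2 g) + (three 1 g packs = 3 g) = 6 g.
6 g > 2 g (cargo aircraft limit, Class 5.1) — over the limit.

No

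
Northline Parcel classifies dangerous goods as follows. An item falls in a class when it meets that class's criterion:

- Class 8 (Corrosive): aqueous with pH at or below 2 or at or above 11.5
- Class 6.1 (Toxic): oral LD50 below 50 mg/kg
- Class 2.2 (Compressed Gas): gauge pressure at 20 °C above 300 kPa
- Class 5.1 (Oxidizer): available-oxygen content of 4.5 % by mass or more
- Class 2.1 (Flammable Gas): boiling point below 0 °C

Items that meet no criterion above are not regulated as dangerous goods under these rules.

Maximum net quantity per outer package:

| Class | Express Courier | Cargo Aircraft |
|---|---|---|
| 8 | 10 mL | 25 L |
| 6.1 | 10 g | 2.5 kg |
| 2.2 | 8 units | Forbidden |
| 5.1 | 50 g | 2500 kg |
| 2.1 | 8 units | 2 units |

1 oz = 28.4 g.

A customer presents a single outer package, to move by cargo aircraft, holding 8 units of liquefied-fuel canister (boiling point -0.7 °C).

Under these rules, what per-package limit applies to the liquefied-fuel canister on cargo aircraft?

Boiling point -0.7 °C meets the Class 2.1 criterion (Flammable Gas), so the liquefied-fuel canister is Class 2.1.
The cargo aircraft limit for Class 2.1 is 2 units.

2 units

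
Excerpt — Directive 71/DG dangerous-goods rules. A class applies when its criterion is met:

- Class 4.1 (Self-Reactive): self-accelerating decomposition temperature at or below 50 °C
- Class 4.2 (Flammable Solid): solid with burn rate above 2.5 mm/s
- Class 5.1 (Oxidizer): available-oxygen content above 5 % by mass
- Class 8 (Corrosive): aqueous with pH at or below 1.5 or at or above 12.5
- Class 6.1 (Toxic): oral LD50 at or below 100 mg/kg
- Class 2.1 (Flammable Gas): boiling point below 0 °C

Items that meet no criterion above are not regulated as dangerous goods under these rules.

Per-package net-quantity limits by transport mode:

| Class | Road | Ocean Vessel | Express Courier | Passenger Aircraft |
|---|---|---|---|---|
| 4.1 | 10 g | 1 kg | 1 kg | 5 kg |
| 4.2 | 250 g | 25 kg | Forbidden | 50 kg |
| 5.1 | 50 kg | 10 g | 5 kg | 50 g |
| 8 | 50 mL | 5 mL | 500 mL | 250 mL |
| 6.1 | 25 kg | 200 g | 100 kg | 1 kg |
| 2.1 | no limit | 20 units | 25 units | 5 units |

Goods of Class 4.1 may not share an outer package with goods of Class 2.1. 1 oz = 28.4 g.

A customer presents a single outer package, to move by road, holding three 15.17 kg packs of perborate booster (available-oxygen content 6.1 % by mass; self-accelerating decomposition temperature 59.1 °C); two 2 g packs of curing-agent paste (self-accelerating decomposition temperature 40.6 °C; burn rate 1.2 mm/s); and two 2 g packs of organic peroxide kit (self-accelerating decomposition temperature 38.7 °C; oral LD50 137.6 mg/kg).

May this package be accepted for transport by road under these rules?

Yes

Available-oxygen content 6.1 % by mass meets the Class 5.1 criterion (Oxidizer), so the perborate booster is Class 5.1.
The curing-agent paste has self-accelerating decomposition temperature 40.6 °C, which is ≤ 50 °C, so it is Class 4.1 (Self-Reactive).
Self-accelerating decomposition temperature 38.7 °C meets the Class 4.1 criterion (Self-Reactive), so the organic peroxide kit is Class 4.1.
Class 4.1 net quantity: (two 2 g packs = 4 g) + (two 2 g packs = 4 g) = 8 g.
That is within the Class 4.1 road limit of 10 g.
Class 5.1 quantity: three 15.17 kg packs = 45.51 kg.
That is within the Class 5.1 road limit of 50 kg.
The segregation rule (Class 4.1 with Class 2.1) does not apply to Class 4.1 with Class 5.1.
Every hazard class is within its road limit and no segregation rule is violated.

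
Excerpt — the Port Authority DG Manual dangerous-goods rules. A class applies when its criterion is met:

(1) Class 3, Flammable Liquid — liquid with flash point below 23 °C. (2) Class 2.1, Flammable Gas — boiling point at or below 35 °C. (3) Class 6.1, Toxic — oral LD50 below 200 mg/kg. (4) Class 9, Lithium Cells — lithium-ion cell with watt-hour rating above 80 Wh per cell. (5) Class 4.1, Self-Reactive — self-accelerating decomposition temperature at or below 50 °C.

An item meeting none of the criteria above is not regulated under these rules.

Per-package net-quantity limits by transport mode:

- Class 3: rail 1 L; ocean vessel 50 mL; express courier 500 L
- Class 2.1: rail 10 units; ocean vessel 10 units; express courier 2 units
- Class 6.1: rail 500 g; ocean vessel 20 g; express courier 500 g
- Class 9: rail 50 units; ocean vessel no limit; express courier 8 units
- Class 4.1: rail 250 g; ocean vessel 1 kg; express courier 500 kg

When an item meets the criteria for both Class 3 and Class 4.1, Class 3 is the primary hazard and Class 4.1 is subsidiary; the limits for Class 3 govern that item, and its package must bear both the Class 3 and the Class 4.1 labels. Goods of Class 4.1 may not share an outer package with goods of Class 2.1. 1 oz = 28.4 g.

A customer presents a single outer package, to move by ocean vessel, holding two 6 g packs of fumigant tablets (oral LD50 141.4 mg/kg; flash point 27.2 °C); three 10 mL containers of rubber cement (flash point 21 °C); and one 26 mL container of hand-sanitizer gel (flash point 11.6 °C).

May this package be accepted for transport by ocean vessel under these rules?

No

With oral LD50 141.4 mg/kg (< 200 mg/kg), the fumigant tablets fall in Class 6.1.
Rubber cement: flash point 21 °C < 23 °C → Class 3 (Flammable Liquid).
With flash point 11.6 °C (< 23 °C), the hand-sanitizer gel falls in Class 3.
Class 3 net quantity: (three 10 mL containers = 30 mL) + 26 mL = 56 mL.
That exceeds the Class 3 ocean vessel limit of 50 mL.
Class 6.1 quantity: two 6 g packs = 12 g.
That is within the Class 6.1 ocean vessel limit of 20 g.
The segregation rule (Class 4.1 with Class 2.1) does not apply to Class 3 with Class 6.1.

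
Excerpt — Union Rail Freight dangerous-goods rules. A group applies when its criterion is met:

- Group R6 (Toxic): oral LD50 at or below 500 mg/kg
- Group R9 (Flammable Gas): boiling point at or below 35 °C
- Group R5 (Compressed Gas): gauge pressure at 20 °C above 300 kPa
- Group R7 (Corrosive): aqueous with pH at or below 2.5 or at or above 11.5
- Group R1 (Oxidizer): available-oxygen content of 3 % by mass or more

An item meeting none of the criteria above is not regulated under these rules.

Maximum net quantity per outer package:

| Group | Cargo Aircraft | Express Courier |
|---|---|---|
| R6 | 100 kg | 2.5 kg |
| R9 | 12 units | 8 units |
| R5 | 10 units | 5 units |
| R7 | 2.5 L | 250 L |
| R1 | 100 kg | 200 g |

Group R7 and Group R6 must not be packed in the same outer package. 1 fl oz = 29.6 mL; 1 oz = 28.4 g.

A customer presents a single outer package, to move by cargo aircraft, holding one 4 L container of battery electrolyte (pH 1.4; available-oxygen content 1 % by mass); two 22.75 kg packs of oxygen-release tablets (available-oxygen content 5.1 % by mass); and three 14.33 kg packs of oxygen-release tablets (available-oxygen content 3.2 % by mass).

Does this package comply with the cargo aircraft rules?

No

With pH 1.4 (≤ 2.5), the battery electrolyte falls in Group R7.
Available-oxygen content 5.1 % by mass meets the Group R1 criterion (Oxidizer), so the oxygen-release tablets are Group R1.
Oxygen-release tablets: available-oxygen content 3.2 % by mass ≥ 3 % by mass → Group R1 (Oxidizer).
Group R1 net quantity: (two 22.75 kg packs = 45.5 kg) + (three 14.33 kg packs = 42.99 kg) = 88.49 kg.
88.49 kg is within the cargo aircraft limit of 100 kg for Group R1.
Group R7 quantity: 4 L.
That exceeds the Group R7 cargo aircraft limit of 2.5 L.
The segregation rule (Group R7 with Group R6) does not apply to Group R1 with Group R7.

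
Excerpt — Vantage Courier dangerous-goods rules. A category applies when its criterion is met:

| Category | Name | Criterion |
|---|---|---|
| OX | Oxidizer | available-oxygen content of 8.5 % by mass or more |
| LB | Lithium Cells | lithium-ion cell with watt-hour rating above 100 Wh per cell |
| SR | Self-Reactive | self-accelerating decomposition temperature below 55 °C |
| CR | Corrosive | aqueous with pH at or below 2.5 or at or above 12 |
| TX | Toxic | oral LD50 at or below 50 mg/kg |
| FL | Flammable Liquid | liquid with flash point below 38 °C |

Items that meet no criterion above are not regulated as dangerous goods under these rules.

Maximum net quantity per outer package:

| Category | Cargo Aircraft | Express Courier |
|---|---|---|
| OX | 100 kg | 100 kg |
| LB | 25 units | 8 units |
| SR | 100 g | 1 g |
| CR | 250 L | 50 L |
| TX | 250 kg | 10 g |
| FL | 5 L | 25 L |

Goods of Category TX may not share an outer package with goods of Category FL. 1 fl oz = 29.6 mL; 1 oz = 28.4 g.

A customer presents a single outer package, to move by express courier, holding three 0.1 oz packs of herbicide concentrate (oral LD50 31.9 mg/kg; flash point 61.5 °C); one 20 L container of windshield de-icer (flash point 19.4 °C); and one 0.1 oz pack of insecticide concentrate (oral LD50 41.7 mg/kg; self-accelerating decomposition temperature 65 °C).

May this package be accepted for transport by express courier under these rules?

No

With oral LD50 31.9 mg/kg (≤ 50 mg/kg), the herbicide concentrate falls in Category TX.
Flash point 19.4 °C meets the Category FL criterion (Flammable Liquid), so the windshield de-icer is Category FL.
The insecticide concentrate has oral LD50 41.7 mg/kg, which is ≤ 50 mg/kg, so it is Category TX (Toxic).
Total Category TX: (three 0.1 oz packs = 8.52 g) + (one 0.1 oz pack = 2.84 g) = 11.36 g.
11.36 g > 10 g (express courier limit, Category TX) — over the limit.
Category FL quantity: 20 L.
20 L is within the express courier limit of 25 L for Category FL.
Category TX and Category FL may not share an outer package.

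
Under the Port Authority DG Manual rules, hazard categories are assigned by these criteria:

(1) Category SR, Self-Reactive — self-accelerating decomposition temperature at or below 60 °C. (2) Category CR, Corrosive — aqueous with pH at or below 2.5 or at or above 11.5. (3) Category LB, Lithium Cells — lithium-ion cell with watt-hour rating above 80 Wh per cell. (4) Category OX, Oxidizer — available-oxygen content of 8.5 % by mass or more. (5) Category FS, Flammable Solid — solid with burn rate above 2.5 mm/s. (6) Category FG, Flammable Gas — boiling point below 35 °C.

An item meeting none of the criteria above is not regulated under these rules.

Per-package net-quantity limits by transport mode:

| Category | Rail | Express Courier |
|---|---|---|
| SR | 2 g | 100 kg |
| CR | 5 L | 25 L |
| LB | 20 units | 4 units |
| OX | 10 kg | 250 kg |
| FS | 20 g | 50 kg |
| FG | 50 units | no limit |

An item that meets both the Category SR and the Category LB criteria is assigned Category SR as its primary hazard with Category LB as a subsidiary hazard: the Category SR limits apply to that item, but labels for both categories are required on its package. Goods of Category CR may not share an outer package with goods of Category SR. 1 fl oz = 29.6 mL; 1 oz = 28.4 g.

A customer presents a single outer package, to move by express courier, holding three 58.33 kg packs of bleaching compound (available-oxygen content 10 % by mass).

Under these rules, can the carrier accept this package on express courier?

Yes

Bleaching compound: available-oxygen content 10 % by mass ≥ 8.5 % by mass → Category OX (Oxidizer).
Category OX quantity: three 58.33 kg packs = 174.99 kg.
174.99 kg ≤ 250 kg (express courier limit, Category OX) — within limit.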